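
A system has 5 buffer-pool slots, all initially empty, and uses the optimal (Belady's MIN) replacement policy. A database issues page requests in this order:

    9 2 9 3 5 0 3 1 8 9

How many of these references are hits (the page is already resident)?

9: fault, frames [9]
2: fault, frames [9, 2]
9: hit
3: fault, frames [9, 2, 3]
5: fault, frames [9, 2, 3, 5]
0: fault, frames [9, 2, 3, 5, 0]
3: hit
1: fault, evict 0, frames [9, 2, 3, 5, 1]
8: fault, evict 1, frames [9, 2, 3, 5, 8]
9: hit
Hits: 3.

3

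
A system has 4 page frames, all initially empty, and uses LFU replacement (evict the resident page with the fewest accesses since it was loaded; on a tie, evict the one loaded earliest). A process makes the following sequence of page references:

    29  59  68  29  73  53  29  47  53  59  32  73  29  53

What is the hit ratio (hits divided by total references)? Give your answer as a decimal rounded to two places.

29 -> miss, frames {29}
59 -> miss, frames {29,59}
68 -> miss, frames {29,59,68}
29 -> hit
73 -> miss, frames {29,59,68,73}
53 -> miss, evict 59, frames {29,68,73,53}
29 -> hit
47 -> miss, evict 68, frames {29,73,53,47}
53 -> hit
59 -> miss, evict 73, frames {29,53,47,59}
32 -> miss, evict 47, frames {29,53,59,32}
73 -> miss, evict 59, frames {29,53,32,73}
29 -> hit
53 -> hit
Hits: 5 of 14 references → 5/14 = 0.3571.

0.36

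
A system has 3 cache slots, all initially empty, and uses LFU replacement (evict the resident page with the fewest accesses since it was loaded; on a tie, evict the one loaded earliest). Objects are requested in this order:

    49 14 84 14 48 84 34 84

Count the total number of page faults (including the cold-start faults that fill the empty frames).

49 -> miss, frames {49}
14 -> miss, frames {49,14}
84 -> miss, frames {49,14,84}
14 -> hit
48 -> miss, evict 49, frames {14,84,48}
84 -> hit
34 -> miss, evict 48, frames {14,84,34}
84 -> hit
Page faults: 5.

5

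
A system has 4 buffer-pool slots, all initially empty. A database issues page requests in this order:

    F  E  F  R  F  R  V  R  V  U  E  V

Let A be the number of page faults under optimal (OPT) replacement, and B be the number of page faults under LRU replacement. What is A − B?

Under OPT: F F . F . . F . . F . . → 5 faults.
Under LRU: F F . F . . F . . F F . → 6 faults.
A − B = 5 − 6 = -1.

-1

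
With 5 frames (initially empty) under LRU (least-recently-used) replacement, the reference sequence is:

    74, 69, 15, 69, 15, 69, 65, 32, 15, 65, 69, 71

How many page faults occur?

74 → miss, frames (74)
69 → miss, frames (74 69)
15 → miss, frames (74 69 15)
69 → hit
15 → hit
69 → hit
65 → miss, frames (74 15 69 65)
32 → miss, frames (74 15 69 65 32)
15 → hit
65 → hit
69 → hit
71 → miss, evict 74, frames (32 15 65 69 71)
Page faults: 6.

6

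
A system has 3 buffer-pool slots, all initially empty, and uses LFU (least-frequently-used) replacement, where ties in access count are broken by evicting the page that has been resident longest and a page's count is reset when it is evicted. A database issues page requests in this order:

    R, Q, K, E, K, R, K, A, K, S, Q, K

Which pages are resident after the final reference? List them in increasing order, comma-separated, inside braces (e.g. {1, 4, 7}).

R -> fault, frames [R]
Q -> fault, frames [R, Q]
K -> fault, frames [R, Q, K]
E -> fault, evict R, frames [Q, K, E]
K -> hit
R -> fault, evict Q, frames [K, E, R]
K -> hit
A -> fault, evict E, frames [K, R, A]
K -> hit
S -> fault, evict R, frames [K, A, S]
Q -> fault, evict A, frames [K, S, Q]
K -> hit

{K, Q, S}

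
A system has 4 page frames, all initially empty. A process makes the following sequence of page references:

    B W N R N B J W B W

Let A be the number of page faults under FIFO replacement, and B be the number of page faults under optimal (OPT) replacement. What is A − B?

Under FIFO: F F F F . . F . F F → 7 faults.
Under OPT: F F F F . . F . . . → 5 faults.
A − B = 7 − 5 = 2.

2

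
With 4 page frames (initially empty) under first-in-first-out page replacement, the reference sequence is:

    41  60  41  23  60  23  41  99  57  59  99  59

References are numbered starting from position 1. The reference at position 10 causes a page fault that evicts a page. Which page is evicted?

60

pos 1: 41 -> fault, frames (41)
pos 2: 60 -> fault, frames (41 60)
pos 3: 41 -> hit
pos 4: 23 -> fault, frames (41 60 23)
pos 5: 60 -> hit
pos 6: 23 -> hit
pos 7: 41 -> hit
pos 8: 99 -> fault, frames (41 60 23 99)
pos 9: 57 -> fault, evict 41, frames (60 23 99 57)
pos 10: 59 -> fault, evict 60, frames (23 99 57 59)
At position 10, page 60 is evicted.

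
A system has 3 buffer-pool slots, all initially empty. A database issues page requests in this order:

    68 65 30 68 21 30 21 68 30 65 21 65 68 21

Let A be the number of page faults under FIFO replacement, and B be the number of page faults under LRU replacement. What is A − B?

Under FIFO: F F F . F . . F . F . . . . → 6 faults.
Under LRU: F F F . F . . . . F F . F . → 7 faults.
A − B = 6 − 7 = -1.

-1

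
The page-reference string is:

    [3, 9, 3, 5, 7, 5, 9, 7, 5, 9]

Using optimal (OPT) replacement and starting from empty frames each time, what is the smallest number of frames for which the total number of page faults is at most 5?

f=1: 10 faults
f=2: 6 faults
f=3: 4 faults
f=4: 4 faults
Smallest f with faults ≤ 5 is 3.

3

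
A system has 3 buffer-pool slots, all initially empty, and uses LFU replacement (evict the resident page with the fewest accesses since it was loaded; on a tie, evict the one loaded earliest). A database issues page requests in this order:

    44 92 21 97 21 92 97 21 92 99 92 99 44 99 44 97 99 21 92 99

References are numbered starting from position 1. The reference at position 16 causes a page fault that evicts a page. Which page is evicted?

pos 1: 44 -> miss, frames [44]
pos 2: 92 -> miss, frames [44, 92]
pos 3: 21 -> miss, frames [44, 92, 21]
pos 4: 97 -> miss, evict 44, frames [92, 21, 97]
pos 5: 21 -> hit
pos 6: 92 -> hit
pos 7: 97 -> hit
pos 8: 21 -> hit
pos 9: 92 -> hit
pos 10: 99 -> miss, evict 97, frames [92, 21, 99]
pos 11: 92 -> hit
pos 12: 99 -> hit
pos 13: 44 -> miss, evict 99, frames [92, 21, 44]
pos 14: 99 -> miss, evict 44, frames [92, 21, 99]
pos 15: 44 -> miss, evict 99, frames [92, 21, 44]
pos 16: 97 -> miss, evict 44, frames [92, 21, 97]
At position 16, page 44 is evicted.

44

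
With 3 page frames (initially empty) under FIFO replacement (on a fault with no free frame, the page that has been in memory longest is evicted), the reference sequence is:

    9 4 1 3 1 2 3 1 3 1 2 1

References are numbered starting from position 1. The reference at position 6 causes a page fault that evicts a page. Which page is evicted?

pos 1: 9 -> fault, frames [9]
pos 2: 4 -> fault, frames [9, 4]
pos 3: 1 -> fault, frames [9, 4, 1]
pos 4: 3 -> fault, evict 9, frames [4, 1, 3]
pos 5: 1 -> hit
pos 6: 2 -> fault, evict 4, frames [1, 3, 2]
At position 6, page 4 is evicted.

4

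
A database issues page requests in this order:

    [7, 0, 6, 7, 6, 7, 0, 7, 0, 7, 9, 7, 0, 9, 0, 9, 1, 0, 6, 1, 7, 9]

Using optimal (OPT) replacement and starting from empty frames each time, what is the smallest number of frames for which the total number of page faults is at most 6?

f=1: 22 faults
f=2: 10 faults
f=3: 7 faults
f=4: 6 faults
f=5: 5 faults
Smallest f with faults ≤ 6 is 4.

4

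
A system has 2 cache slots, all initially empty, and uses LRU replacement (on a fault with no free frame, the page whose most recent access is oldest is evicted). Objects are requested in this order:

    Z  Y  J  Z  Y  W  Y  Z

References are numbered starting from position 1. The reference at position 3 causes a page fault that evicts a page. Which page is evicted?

Z

pos 1: Z -> fault, frames [Z]
pos 2: Y -> fault, frames [Z, Y]
pos 3: J -> fault, evict Z, frames [Y, J]
At position 3, page Z is evicted.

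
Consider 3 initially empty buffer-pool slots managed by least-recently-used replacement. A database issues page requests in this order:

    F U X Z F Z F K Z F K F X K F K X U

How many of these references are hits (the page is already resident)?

F -> miss, frames {F}
U -> miss, frames {F,U}
X -> miss, frames {F,U,X}
Z -> miss, evict F, frames {U,X,Z}
F -> miss, evict U, frames {X,Z,F}
Z -> hit
F -> hit
K -> miss, evict X, frames {Z,F,K}
Z -> hit
F -> hit
K -> hit
F -> hit
X -> miss, evict Z, frames {K,F,X}
K -> hit
F -> hit
K -> hit
X -> hit
U -> miss, evict F, frames {K,X,U}
Hits: 10.

10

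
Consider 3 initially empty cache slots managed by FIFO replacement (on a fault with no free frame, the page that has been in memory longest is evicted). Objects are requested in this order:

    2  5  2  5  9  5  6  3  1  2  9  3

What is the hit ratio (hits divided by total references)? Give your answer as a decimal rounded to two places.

2 -> fault, frames {2}
5 -> fault, frames {2,5}
2 -> hit
5 -> hit
9 -> fault, frames {2,5,9}
5 -> hit
6 -> fault, evict 2, frames {5,9,6}
3 -> fault, evict 5, frames {9,6,3}
1 -> fault, evict 9, frames {6,3,1}
2 -> fault, evict 6, frames {3,1,2}
9 -> fault, evict 3, frames {1,2,9}
3 -> fault, evict 1, frames {2,9,3}
Hits: 3 of 12 references → 3/12 = 0.2500.

0.25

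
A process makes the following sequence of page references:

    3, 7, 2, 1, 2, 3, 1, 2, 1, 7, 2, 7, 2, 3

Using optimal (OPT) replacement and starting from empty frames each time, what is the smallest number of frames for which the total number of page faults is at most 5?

3

f=1: 14 faults
f=2: 8 faults
f=3: 5 faults
f=4: 4 faults
Smallest f with faults ≤ 5 is 3.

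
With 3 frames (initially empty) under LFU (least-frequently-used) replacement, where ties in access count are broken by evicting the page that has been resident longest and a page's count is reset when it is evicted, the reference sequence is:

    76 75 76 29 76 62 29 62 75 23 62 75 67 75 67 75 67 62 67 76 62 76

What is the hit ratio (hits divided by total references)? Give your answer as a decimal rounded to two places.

76 → fault, frames {76}
75 → fault, frames {76,75}
76 → hit
29 → fault, frames {76,75,29}
76 → hit
62 → fault, evict 75, frames {76,29,62}
29 → hit
62 → hit
75 → fault, evict 29, frames {76,62,75}
23 → fault, evict 75, frames {76,62,23}
62 → hit
75 → fault, evict 23, frames {76,62,75}
67 → fault, evict 75, frames {76,62,67}
75 → fault, evict 67, frames {76,62,75}
67 → fault, evict 75, frames {76,62,67}
75 → fault, evict 67, frames {76,62,75}
67 → fault, evict 75, frames {76,62,67}
62 → hit
67 → hit
76 → hit
62 → hit
76 → hit
Hits: 10 of 22 references → 10/22 = 0.4545.

0.45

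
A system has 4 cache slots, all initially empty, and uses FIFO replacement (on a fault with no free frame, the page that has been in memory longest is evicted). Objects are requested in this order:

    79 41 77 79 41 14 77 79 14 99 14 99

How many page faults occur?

79: miss, frames {79}
41: miss, frames {79,41}
77: miss, frames {79,41,77}
79: hit
41: hit
14: miss, frames {79,41,77,14}
77: hit
79: hit
14: hit
99: miss, evict 79, frames {41,77,14,99}
14: hit
99: hit
Page faults: 5.

5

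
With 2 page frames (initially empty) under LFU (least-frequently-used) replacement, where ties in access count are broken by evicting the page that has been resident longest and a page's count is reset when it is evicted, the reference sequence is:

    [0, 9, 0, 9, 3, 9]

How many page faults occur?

3

0 -> fault, frames {0}
9 -> fault, frames {0,9}
0 -> hit
9 -> hit
3 -> fault, evict 0, frames {9,3}
9 -> hit
Page faults: 3.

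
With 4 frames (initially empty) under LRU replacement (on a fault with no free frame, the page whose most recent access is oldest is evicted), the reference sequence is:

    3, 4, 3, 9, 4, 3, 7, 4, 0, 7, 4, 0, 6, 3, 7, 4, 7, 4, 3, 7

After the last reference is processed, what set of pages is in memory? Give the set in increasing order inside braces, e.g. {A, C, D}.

3 -> fault, frames [3]
4 -> fault, frames [3, 4]
3 -> hit
9 -> fault, frames [4, 3, 9]
4 -> hit
3 -> hit
7 -> fault, frames [9, 4, 3, 7]
4 -> hit
0 -> fault, evict 9, frames [3, 7, 4, 0]
7 -> hit
4 -> hit
0 -> hit
6 -> fault, evict 3, frames [7, 4, 0, 6]
3 -> fault, evict 7, frames [4, 0, 6, 3]
7 -> fault, evict 4, frames [0, 6, 3, 7]
4 -> fault, evict 0, frames [6, 3, 7, 4]
7 -> hit
4 -> hit
3 -> hit
7 -> hit

{3, 4, 6, 7}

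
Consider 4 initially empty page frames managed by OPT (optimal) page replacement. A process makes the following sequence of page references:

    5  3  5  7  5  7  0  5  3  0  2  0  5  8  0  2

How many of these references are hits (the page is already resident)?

5: miss, frames [5]
3: miss, frames [5, 3]
5: hit
7: miss, frames [5, 3, 7]
5: hit
7: hit
0: miss, frames [5, 3, 7, 0]
5: hit
3: hit
0: hit
2: miss, evict 7, frames [5, 3, 0, 2]
0: hit
5: hit
8: miss, evict 3, frames [5, 0, 2, 8]
0: hit
2: hit
Hits: 10.

10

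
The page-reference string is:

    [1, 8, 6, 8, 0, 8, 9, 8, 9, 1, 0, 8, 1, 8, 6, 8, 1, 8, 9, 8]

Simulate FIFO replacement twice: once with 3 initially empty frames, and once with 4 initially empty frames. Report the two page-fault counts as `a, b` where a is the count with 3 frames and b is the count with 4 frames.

12, 8

3 frames: F F F . F . F F . F F . . . F F F . F . → 12 faults.
4 frames: F F F . F . F . . F . F . . F . . . . . → 8 faults.
8 < 12: adding a frame reduced faults, as is typical.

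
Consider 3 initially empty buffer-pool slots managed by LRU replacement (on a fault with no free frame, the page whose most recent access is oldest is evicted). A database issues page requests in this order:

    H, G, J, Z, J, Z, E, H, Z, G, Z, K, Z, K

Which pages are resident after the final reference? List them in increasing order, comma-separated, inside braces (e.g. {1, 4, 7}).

H: fault, frames (H)
G: fault, frames (H G)
J: fault, frames (H G J)
Z: fault, evict H, frames (G J Z)
J: hit
Z: hit
E: fault, evict G, frames (J Z E)
H: fault, evict J, frames (Z E H)
Z: hit
G: fault, evict E, frames (H Z G)
Z: hit
K: fault, evict H, frames (G Z K)
Z: hit
K: hit

{G, K, Z}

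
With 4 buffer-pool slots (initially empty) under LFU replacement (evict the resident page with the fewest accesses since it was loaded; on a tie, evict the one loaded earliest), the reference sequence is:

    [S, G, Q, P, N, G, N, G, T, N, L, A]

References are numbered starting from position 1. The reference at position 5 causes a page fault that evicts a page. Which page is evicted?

S

pos 1: S → fault, frames [S]
pos 2: G → fault, frames [S, G]
pos 3: Q → fault, frames [S, G, Q]
pos 4: P → fault, frames [S, G, Q, P]
pos 5: N → fault, evict S, frames [G, Q, P, N]
At position 5, page S is evicted.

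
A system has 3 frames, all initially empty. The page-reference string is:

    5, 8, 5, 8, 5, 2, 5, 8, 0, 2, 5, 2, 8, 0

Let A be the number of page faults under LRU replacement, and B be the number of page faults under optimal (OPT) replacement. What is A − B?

Under LRU: F F . . . F . . F F F . F F → 8 faults.
Under OPT: F F . . . F . . F . . . F . → 5 faults.
A − B = 8 − 5 = 3.

3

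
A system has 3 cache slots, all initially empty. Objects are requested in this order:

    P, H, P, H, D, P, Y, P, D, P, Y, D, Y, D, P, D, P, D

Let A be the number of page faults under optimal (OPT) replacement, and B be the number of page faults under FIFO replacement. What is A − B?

-1

Under OPT: F F . . F . F . . . . . . . . . . . → 4 faults.
Under FIFO: F F . . F . F F . . . . . . . . . . → 5 faults.
A − B = 4 − 5 = -1.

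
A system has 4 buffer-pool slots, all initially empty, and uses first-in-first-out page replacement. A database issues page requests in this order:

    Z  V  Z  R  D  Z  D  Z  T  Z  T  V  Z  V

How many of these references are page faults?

Z -> miss, frames [Z]
V -> miss, frames [Z, V]
Z -> hit
R -> miss, frames [Z, V, R]
D -> miss, frames [Z, V, R, D]
Z -> hit
D -> hit
Z -> hit
T -> miss, evict Z, frames [V, R, D, T]
Z -> miss, evict V, frames [R, D, T, Z]
T -> hit
V -> miss, evict R, frames [D, T, Z, V]
Z -> hit
V -> hit
Page faults: 7.

7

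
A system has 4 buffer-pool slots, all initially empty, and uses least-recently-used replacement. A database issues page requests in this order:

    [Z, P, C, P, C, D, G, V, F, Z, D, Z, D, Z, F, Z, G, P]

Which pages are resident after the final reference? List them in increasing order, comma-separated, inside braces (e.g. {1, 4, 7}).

Z: fault, frames [Z]
P: fault, frames [Z, P]
C: fault, frames [Z, P, C]
P: hit
C: hit
D: fault, frames [Z, P, C, D]
G: fault, evict Z, frames [P, C, D, G]
V: fault, evict P, frames [C, D, G, V]
F: fault, evict C, frames [D, G, V, F]
Z: fault, evict D, frames [G, V, F, Z]
D: fault, evict G, frames [V, F, Z, D]
Z: hit
D: hit
Z: hit
F: hit
Z: hit
G: fault, evict V, frames [D, F, Z, G]
P: fault, evict D, frames [F, Z, G, P]

{F, G, P, Z}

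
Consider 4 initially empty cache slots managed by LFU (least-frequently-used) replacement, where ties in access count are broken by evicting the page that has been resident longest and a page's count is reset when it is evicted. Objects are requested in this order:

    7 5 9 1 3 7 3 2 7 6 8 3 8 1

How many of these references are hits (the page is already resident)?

7 → fault, frames (7)
5 → fault, frames (7 5)
9 → fault, frames (7 5 9)
1 → fault, frames (7 5 9 1)
3 → fault, evict 7, frames (5 9 1 3)
7 → fault, evict 5, frames (9 1 3 7)
3 → hit
2 → fault, evict 9, frames (1 3 7 2)
7 → hit
6 → fault, evict 1, frames (3 7 2 6)
8 → fault, evict 2, frames (3 7 6 8)
3 → hit
8 → hit
1 → fault, evict 6, frames (3 7 8 1)
Hits: 4.

4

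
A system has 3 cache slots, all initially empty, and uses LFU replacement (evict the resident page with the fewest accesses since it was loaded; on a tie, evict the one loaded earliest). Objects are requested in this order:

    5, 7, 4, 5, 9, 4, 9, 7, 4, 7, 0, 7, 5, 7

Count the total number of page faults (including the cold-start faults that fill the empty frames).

5: miss, frames {5}
7: miss, frames {5,7}
4: miss, frames {5,7,4}
5: hit
9: miss, evict 7, frames {5,4,9}
4: hit
9: hit
7: miss, evict 5, frames {4,9,7}
4: hit
7: hit
0: miss, evict 9, frames {4,7,0}
7: hit
5: miss, evict 0, frames {4,7,5}
7: hit
Page faults: 7.

7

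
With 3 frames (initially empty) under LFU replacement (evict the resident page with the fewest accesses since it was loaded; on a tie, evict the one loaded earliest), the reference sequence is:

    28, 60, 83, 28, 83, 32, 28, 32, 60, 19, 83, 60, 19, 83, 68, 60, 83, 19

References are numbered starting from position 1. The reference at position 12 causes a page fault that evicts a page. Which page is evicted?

pos 1: 28 → fault, frames [28]
pos 2: 60 → fault, frames [28, 60]
pos 3: 83 → fault, frames [28, 60, 83]
pos 4: 28 → hit
pos 5: 83 → hit
pos 6: 32 → fault, evict 60, frames [28, 83, 32]
pos 7: 28 → hit
pos 8: 32 → hit
pos 9: 60 → fault, evict 83, frames [28, 32, 60]
pos 10: 19 → fault, evict 60, frames [28, 32, 19]
pos 11: 83 → fault, evict 19, frames [28, 32, 83]
pos 12: 60 → fault, evict 83, frames [28, 32, 60]
At position 12, page 83 is evicted.

83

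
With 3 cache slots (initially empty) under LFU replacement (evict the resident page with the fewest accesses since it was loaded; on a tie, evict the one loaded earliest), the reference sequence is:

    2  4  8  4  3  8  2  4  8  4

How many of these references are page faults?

2 → fault, frames (2)
4 → fault, frames (2 4)
8 → fault, frames (2 4 8)
4 → hit
3 → fault, evict 2, frames (4 8 3)
8 → hit
2 → fault, evict 3, frames (4 8 2)
4 → hit
8 → hit
4 → hit
Page faults: 5.

5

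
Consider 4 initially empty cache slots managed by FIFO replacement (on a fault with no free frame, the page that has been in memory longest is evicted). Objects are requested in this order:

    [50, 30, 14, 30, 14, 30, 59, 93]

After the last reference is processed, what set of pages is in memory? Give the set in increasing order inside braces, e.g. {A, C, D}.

50 -> fault, frames (50)
30 -> fault, frames (50 30)
14 -> fault, frames (50 30 14)
30 -> hit
14 -> hit
30 -> hit
59 -> fault, frames (50 30 14 59)
93 -> fault, evict 50, frames (30 14 59 93)

{14, 30, 59, 93}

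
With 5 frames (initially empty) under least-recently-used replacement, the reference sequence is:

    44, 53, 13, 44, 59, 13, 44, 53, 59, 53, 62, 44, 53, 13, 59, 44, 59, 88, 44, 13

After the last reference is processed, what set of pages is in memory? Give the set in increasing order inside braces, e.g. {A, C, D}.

{13, 44, 53, 59, 88}

44: miss, frames (44)
53: miss, frames (44 53)
13: miss, frames (44 53 13)
44: hit
59: miss, frames (53 13 44 59)
13: hit
44: hit
53: hit
59: hit
53: hit
62: miss, frames (13 44 59 53 62)
44: hit
53: hit
13: hit
59: hit
44: hit
59: hit
88: miss, evict 62, frames (53 13 44 59 88)
44: hit
13: hit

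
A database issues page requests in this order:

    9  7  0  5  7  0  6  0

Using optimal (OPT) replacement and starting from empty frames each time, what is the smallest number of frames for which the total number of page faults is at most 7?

2

f=1: 8 faults
f=2: 6 faults
f=3: 5 faults
f=4: 5 faults
f=5: 5 faults
Smallest f with faults ≤ 7 is 2.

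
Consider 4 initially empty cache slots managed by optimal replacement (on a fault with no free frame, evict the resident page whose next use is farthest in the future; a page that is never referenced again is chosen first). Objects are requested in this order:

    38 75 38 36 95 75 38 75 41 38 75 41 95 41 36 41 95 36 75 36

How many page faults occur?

6

38 -> fault, frames {38}
75 -> fault, frames {38,75}
38 -> hit
36 -> fault, frames {38,75,36}
95 -> fault, frames {38,75,36,95}
75 -> hit
38 -> hit
75 -> hit
41 -> fault, evict 36, frames {38,75,95,41}
38 -> hit
75 -> hit
41 -> hit
95 -> hit
41 -> hit
36 -> fault, evict 38, frames {75,95,41,36}
41 -> hit
95 -> hit
36 -> hit
75 -> hit
36 -> hit
Page faults: 6.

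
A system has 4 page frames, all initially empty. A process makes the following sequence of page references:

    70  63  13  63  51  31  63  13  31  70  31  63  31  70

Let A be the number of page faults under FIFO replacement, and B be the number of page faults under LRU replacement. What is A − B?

Under FIFO: F F F . F F . . . F . F . . → 7 faults.
Under LRU: F F F . F F . . . F . . . . → 6 faults.
A − B = 7 − 6 = 1.

1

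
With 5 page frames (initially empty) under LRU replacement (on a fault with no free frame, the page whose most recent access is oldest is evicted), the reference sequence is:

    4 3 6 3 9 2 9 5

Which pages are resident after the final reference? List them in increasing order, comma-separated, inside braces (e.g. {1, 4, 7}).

4: miss, frames (4)
3: miss, frames (4 3)
6: miss, frames (4 3 6)
3: hit
9: miss, frames (4 6 3 9)
2: miss, frames (4 6 3 9 2)
9: hit
5: miss, evict 4, frames (6 3 2 9 5)

{2, 3, 5, 6, 9}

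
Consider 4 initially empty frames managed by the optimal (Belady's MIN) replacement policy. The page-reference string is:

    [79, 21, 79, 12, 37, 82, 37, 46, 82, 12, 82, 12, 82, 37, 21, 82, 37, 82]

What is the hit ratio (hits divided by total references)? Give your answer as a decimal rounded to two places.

0.61

79: fault, frames (79)
21: fault, frames (79 21)
79: hit
12: fault, frames (79 21 12)
37: fault, frames (79 21 12 37)
82: fault, evict 79, frames (21 12 37 82)
37: hit
46: fault, evict 21, frames (12 37 82 46)
82: hit
12: hit
82: hit
12: hit
82: hit
37: hit
21: fault, evict 46, frames (12 37 82 21)
82: hit
37: hit
82: hit
Hits: 11 of 18 references → 11/18 = 0.6111.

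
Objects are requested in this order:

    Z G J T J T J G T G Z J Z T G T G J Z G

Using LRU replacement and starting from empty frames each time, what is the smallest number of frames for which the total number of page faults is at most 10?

3

f=1: 20 faults
f=2: 13 faults
f=3: 10 faults
f=4: 4 faults
Smallest f with faults ≤ 10 is 3.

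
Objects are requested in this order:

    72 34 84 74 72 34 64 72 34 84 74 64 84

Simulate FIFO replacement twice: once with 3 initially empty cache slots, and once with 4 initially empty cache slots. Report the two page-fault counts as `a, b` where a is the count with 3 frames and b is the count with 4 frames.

3 frames: F F F F F F F . . F F . . → 9 faults.
4 frames: F F F F . . F F F F F F . → 10 faults.
10 > 9: adding a frame increased faults — Belady's anomaly.

9, 10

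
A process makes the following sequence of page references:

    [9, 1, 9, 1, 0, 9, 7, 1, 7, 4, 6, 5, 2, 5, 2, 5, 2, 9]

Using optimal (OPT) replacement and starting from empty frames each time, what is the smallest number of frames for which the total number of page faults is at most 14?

2

f=1: 18 faults
f=2: 10 faults
f=3: 8 faults
f=4: 8 faults
f=5: 8 faults
f=6: 8 faults
f=7: 8 faults
f=8: 8 faults
Smallest f with faults ≤ 14 is 2.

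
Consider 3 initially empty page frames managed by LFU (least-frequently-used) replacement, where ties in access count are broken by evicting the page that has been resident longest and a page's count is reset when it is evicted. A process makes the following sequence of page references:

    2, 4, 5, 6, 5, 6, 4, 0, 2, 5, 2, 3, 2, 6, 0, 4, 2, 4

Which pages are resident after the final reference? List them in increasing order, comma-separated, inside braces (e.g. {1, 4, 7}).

{2, 4, 5}

2 → miss, frames [2]
4 → miss, frames [2, 4]
5 → miss, frames [2, 4, 5]
6 → miss, evict 2, frames [4, 5, 6]
5 → hit
6 → hit
4 → hit
0 → miss, evict 4, frames [5, 6, 0]
2 → miss, evict 0, frames [5, 6, 2]
5 → hit
2 → hit
3 → miss, evict 6, frames [5, 2, 3]
2 → hit
6 → miss, evict 3, frames [5, 2, 6]
0 → miss, evict 6, frames [5, 2, 0]
4 → miss, evict 0, frames [5, 2, 4]
2 → hit
4 → hit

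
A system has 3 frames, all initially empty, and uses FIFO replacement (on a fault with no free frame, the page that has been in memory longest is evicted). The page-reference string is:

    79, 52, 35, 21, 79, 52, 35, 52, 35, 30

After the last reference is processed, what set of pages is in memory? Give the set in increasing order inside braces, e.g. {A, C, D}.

{30, 35, 52}

79 -> miss, frames {79}
52 -> miss, frames {79,52}
35 -> miss, frames {79,52,35}
21 -> miss, evict 79, frames {52,35,21}
79 -> miss, evict 52, frames {35,21,79}
52 -> miss, evict 35, frames {21,79,52}
35 -> miss, evict 21, frames {79,52,35}
52 -> hit
35 -> hit
30 -> miss, evict 79, frames {52,35,30}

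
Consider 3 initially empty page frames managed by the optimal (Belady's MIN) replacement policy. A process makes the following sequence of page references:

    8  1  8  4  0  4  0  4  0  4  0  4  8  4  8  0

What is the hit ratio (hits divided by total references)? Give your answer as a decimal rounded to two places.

8 -> fault, frames (8)
1 -> fault, frames (8 1)
8 -> hit
4 -> fault, frames (8 1 4)
0 -> fault, evict 1, frames (8 4 0)
4 -> hit
0 -> hit
4 -> hit
0 -> hit
4 -> hit
0 -> hit
4 -> hit
8 -> hit
4 -> hit
8 -> hit
0 -> hit
Hits: 12 of 16 references → 12/16 = 0.7500.

0.75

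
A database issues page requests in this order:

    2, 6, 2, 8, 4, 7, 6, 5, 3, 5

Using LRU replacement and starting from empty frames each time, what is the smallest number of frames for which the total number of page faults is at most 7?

5

f=1: 10 faults
f=2: 8 faults
f=3: 8 faults
f=4: 8 faults
f=5: 7 faults
f=6: 7 faults
f=7: 7 faults
Smallest f with faults ≤ 7 is 5.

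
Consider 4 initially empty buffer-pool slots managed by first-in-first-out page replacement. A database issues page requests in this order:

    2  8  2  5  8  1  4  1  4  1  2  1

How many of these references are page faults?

2: miss, frames {2}
8: miss, frames {2,8}
2: hit
5: miss, frames {2,8,5}
8: hit
1: miss, frames {2,8,5,1}
4: miss, evict 2, frames {8,5,1,4}
1: hit
4: hit
1: hit
2: miss, evict 8, frames {5,1,4,2}
1: hit
Page faults: 6.

6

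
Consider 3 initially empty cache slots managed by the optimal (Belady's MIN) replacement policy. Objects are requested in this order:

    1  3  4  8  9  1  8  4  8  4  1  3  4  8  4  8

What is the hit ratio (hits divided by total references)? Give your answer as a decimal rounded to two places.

1 → miss, frames (1)
3 → miss, frames (1 3)
4 → miss, frames (1 3 4)
8 → miss, evict 3, frames (1 4 8)
9 → miss, evict 4, frames (1 8 9)
1 → hit
8 → hit
4 → miss, evict 9, frames (1 8 4)
8 → hit
4 → hit
1 → hit
3 → miss, evict 1, frames (8 4 3)
4 → hit
8 → hit
4 → hit
8 → hit
Hits: 9 of 16 references → 9/16 = 0.5625.

0.56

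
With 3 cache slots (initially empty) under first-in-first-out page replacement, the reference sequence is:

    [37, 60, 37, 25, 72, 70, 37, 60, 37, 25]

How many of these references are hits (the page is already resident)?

37: fault, frames [37]
60: fault, frames [37, 60]
37: hit
25: fault, frames [37, 60, 25]
72: fault, evict 37, frames [60, 25, 72]
70: fault, evict 60, frames [25, 72, 70]
37: fault, evict 25, frames [72, 70, 37]
60: fault, evict 72, frames [70, 37, 60]
37: hit
25: fault, evict 70, frames [37, 60, 25]
Hits: 2.

2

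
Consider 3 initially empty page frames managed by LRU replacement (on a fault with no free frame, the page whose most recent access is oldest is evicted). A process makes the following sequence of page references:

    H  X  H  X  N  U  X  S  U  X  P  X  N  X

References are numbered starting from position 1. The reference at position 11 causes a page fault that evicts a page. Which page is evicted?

S

pos 1: H: miss, frames {H}
pos 2: X: miss, frames {H,X}
pos 3: H: hit
pos 4: X: hit
pos 5: N: miss, frames {H,X,N}
pos 6: U: miss, evict H, frames {X,N,U}
pos 7: X: hit
pos 8: S: miss, evict N, frames {U,X,S}
pos 9: U: hit
pos 10: X: hit
pos 11: P: miss, evict S, frames {U,X,P}
At position 11, page S is evicted.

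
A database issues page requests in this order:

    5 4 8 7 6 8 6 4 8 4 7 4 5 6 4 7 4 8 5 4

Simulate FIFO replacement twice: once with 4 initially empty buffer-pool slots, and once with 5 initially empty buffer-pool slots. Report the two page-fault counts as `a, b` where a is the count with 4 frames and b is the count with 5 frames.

4 frames: F F F F F . . . . . . . F . F . . F . . → 8 faults.
5 frames: F F F F F . . . . . . . . . . . . . . . → 5 faults.
5 < 8: adding a frame reduced faults, as is typical.

8, 5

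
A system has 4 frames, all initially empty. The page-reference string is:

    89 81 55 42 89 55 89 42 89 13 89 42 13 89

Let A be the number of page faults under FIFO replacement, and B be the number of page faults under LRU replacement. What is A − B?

Under FIFO: F F F F . . . . . F F . . . → 6 faults.
Under LRU: F F F F . . . . . F . . . . → 5 faults.
A − B = 6 − 5 = 1.

1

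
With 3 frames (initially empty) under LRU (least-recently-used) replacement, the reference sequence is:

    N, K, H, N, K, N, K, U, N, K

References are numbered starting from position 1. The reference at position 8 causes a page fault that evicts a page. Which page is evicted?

H

pos 1: N -> miss, frames (N)
pos 2: K -> miss, frames (N K)
pos 3: H -> miss, frames (N K H)
pos 4: N -> hit
pos 5: K -> hit
pos 6: N -> hit
pos 7: K -> hit
pos 8: U -> miss, evict H, frames (N K U)
At position 8, page H is evicted.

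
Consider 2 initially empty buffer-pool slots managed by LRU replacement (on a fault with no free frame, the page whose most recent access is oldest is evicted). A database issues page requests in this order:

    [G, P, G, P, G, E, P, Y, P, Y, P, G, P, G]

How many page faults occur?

6

G -> miss, frames [G]
P -> miss, frames [G, P]
G -> hit
P -> hit
G -> hit
E -> miss, evict P, frames [G, E]
P -> miss, evict G, frames [E, P]
Y -> miss, evict E, frames [P, Y]
P -> hit
Y -> hit
P -> hit
G -> miss, evict Y, frames [P, G]
P -> hit
G -> hit
Page faults: 6.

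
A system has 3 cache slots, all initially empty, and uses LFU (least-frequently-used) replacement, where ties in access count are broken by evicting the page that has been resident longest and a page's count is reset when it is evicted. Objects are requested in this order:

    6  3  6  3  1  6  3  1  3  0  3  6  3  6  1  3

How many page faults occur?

6 → miss, frames {6}
3 → miss, frames {6,3}
6 → hit
3 → hit
1 → miss, frames {6,3,1}
6 → hit
3 → hit
1 → hit
3 → hit
0 → miss, evict 1, frames {6,3,0}
3 → hit
6 → hit
3 → hit
6 → hit
1 → miss, evict 0, frames {6,3,1}
3 → hit
Page faults: 5.

5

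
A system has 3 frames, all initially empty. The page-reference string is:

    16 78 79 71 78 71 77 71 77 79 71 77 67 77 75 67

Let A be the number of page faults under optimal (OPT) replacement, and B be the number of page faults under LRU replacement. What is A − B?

Under OPT: F F F F . . F . . . . . F . F . → 7 faults.
Under LRU: F F F F . . F . . F . . F . F . → 8 faults.
A − B = 7 − 8 = -1.

-1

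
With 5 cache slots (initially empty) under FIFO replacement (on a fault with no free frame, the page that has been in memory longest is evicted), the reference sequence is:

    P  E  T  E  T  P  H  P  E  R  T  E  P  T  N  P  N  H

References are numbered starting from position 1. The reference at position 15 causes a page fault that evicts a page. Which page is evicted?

pos 1: P -> miss, frames [P]
pos 2: E -> miss, frames [P, E]
pos 3: T -> miss, frames [P, E, T]
pos 4: E -> hit
pos 5: T -> hit
pos 6: P -> hit
pos 7: H -> miss, frames [P, E, T, H]
pos 8: P -> hit
pos 9: E -> hit
pos 10: R -> miss, frames [P, E, T, H, R]
pos 11: T -> hit
pos 12: E -> hit
pos 13: P -> hit
pos 14: T -> hit
pos 15: N -> miss, evict P, frames [E, T, H, R, N]
At position 15, page P is evicted.

P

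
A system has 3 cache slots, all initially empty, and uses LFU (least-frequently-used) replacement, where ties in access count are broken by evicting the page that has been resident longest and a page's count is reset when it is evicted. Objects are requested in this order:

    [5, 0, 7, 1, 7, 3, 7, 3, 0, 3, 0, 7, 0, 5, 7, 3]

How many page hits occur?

8

5 -> fault, frames {5}
0 -> fault, frames {5,0}
7 -> fault, frames {5,0,7}
1 -> fault, evict 5, frames {0,7,1}
7 -> hit
3 -> fault, evict 0, frames {7,1,3}
7 -> hit
3 -> hit
0 -> fault, evict 1, frames {7,3,0}
3 -> hit
0 -> hit
7 -> hit
0 -> hit
5 -> fault, evict 3, frames {7,0,5}
7 -> hit
3 -> fault, evict 5, frames {7,0,3}
Hits: 8.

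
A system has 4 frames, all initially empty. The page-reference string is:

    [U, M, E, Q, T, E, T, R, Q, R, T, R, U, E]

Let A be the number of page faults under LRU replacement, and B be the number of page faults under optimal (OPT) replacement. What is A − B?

1

Under LRU: F F F F F . . F . . . . F F → 8 faults.
Under OPT: F F F F F . . F . . . . . F → 7 faults.
A − B = 8 − 7 = 1.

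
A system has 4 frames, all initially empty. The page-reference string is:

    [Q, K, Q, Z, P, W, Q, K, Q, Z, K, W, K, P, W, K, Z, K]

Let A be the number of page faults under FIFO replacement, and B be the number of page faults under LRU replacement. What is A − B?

2

Under FIFO: F F . F F F F F . F . . . F F . . . → 10 faults.
Under LRU: F F . F F F . F . F . . . F . . . . → 8 faults.
A − B = 10 − 8 = 2.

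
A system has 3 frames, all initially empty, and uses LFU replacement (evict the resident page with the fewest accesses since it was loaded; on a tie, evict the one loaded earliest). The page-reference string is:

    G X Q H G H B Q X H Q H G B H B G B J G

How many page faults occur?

13

G: fault, frames (G)
X: fault, frames (G X)
Q: fault, frames (G X Q)
H: fault, evict G, frames (X Q H)
G: fault, evict X, frames (Q H G)
H: hit
B: fault, evict Q, frames (H G B)
Q: fault, evict G, frames (H B Q)
X: fault, evict B, frames (H Q X)
H: hit
Q: hit
H: hit
G: fault, evict X, frames (H Q G)
B: fault, evict G, frames (H Q B)
H: hit
B: hit
G: fault, evict Q, frames (H B G)
B: hit
J: fault, evict G, frames (H B J)
G: fault, evict J, frames (H B G)
Page faults: 13.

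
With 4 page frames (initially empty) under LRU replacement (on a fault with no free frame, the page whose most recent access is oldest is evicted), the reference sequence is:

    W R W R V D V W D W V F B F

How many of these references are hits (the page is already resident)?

8

W → fault, frames {W}
R → fault, frames {W,R}
W → hit
R → hit
V → fault, frames {W,R,V}
D → fault, frames {W,R,V,D}
V → hit
W → hit
D → hit
W → hit
V → hit
F → fault, evict R, frames {D,W,V,F}
B → fault, evict D, frames {W,V,F,B}
F → hit
Hits: 8.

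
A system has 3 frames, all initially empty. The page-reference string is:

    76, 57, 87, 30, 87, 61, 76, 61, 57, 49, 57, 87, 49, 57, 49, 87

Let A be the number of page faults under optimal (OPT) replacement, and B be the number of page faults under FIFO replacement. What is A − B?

-2

Under OPT: F F F F . F . . F F . . . . . . → 7 faults.
Under FIFO: F F F F . F F . F F . F . . . . → 9 faults.
A − B = 7 − 9 = -2.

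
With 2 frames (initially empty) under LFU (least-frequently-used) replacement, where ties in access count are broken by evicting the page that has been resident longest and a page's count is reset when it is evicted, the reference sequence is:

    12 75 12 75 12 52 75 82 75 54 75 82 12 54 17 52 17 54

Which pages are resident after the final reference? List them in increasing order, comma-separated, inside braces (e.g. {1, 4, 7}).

12 -> fault, frames [12]
75 -> fault, frames [12, 75]
12 -> hit
75 -> hit
12 -> hit
52 -> fault, evict 75, frames [12, 52]
75 -> fault, evict 52, frames [12, 75]
82 -> fault, evict 75, frames [12, 82]
75 -> fault, evict 82, frames [12, 75]
54 -> fault, evict 75, frames [12, 54]
75 -> fault, evict 54, frames [12, 75]
82 -> fault, evict 75, frames [12, 82]
12 -> hit
54 -> fault, evict 82, frames [12, 54]
17 -> fault, evict 54, frames [12, 17]
52 -> fault, evict 17, frames [12, 52]
17 -> fault, evict 52, frames [12, 17]
54 -> fault, evict 17, frames [12, 54]

{12, 54}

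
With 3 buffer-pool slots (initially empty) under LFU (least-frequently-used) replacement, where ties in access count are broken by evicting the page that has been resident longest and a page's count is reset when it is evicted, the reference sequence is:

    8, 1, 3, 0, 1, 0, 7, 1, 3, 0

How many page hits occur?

8 → fault, frames [8]
1 → fault, frames [8, 1]
3 → fault, frames [8, 1, 3]
0 → fault, evict 8, frames [1, 3, 0]
1 → hit
0 → hit
7 → fault, evict 3, frames [1, 0, 7]
1 → hit
3 → fault, evict 7, frames [1, 0, 3]
0 → hit
Hits: 4.

4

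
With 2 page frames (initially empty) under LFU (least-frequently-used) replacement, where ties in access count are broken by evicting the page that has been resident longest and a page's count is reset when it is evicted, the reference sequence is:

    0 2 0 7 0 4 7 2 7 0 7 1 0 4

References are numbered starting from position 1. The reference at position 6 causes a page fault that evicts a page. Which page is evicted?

7

pos 1: 0 -> miss, frames {0}
pos 2: 2 -> miss, frames {0,2}
pos 3: 0 -> hit
pos 4: 7 -> miss, evict 2, frames {0,7}
pos 5: 0 -> hit
pos 6: 4 -> miss, evict 7, frames {0,4}
At position 6, page 7 is evicted.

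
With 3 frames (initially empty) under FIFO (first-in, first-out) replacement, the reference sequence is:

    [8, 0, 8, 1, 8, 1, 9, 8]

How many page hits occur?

3

8 -> fault, frames (8)
0 -> fault, frames (8 0)
8 -> hit
1 -> fault, frames (8 0 1)
8 -> hit
1 -> hit
9 -> fault, evict 8, frames (0 1 9)
8 -> fault, evict 0, frames (1 9 8)
Hits: 3.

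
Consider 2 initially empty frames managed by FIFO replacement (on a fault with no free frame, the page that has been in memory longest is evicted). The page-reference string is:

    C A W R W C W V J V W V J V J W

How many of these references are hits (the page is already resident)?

4

C -> fault, frames [C]
A -> fault, frames [C, A]
W -> fault, evict C, frames [A, W]
R -> fault, evict A, frames [W, R]
W -> hit
C -> fault, evict W, frames [R, C]
W -> fault, evict R, frames [C, W]
V -> fault, evict C, frames [W, V]
J -> fault, evict W, frames [V, J]
V -> hit
W -> fault, evict V, frames [J, W]
V -> fault, evict J, frames [W, V]
J -> fault, evict W, frames [V, J]
V -> hit
J -> hit
W -> fault, evict V, frames [J, W]
Hits: 4.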